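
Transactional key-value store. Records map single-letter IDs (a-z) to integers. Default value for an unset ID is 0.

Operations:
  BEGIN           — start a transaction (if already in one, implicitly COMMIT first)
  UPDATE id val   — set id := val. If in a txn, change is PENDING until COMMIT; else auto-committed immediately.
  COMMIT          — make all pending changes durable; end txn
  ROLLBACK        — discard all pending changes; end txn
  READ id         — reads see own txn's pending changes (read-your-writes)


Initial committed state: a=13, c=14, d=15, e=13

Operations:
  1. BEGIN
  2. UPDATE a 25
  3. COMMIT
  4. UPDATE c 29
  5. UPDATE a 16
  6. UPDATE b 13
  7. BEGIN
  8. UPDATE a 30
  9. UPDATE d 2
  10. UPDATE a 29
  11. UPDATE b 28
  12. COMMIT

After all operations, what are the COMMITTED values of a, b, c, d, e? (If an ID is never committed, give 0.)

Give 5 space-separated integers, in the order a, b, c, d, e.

Initial committed: {a=13, c=14, d=15, e=13}
Op 1: BEGIN: in_txn=True, pending={}
Op 2: UPDATE a=25 (pending; pending now {a=25})
Op 3: COMMIT: merged ['a'] into committed; committed now {a=25, c=14, d=15, e=13}
Op 4: UPDATE c=29 (auto-commit; committed c=29)
Op 5: UPDATE a=16 (auto-commit; committed a=16)
Op 6: UPDATE b=13 (auto-commit; committed b=13)
Op 7: BEGIN: in_txn=True, pending={}
Op 8: UPDATE a=30 (pending; pending now {a=30})
Op 9: UPDATE d=2 (pending; pending now {a=30, d=2})
Op 10: UPDATE a=29 (pending; pending now {a=29, d=2})
Op 11: UPDATE b=28 (pending; pending now {a=29, b=28, d=2})
Op 12: COMMIT: merged ['a', 'b', 'd'] into committed; committed now {a=29, b=28, c=29, d=2, e=13}
Final committed: {a=29, b=28, c=29, d=2, e=13}

Answer: 29 28 29 2 13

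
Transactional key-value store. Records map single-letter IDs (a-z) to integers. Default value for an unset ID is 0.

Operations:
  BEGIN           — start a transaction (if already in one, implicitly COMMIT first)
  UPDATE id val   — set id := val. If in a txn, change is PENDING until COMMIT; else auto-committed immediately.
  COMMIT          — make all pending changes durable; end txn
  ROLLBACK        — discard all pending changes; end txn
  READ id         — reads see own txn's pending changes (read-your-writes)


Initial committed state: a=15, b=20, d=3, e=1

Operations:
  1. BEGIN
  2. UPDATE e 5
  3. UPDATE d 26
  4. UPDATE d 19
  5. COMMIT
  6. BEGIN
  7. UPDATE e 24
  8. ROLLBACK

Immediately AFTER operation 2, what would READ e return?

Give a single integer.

Initial committed: {a=15, b=20, d=3, e=1}
Op 1: BEGIN: in_txn=True, pending={}
Op 2: UPDATE e=5 (pending; pending now {e=5})
After op 2: visible(e) = 5 (pending={e=5}, committed={a=15, b=20, d=3, e=1})

Answer: 5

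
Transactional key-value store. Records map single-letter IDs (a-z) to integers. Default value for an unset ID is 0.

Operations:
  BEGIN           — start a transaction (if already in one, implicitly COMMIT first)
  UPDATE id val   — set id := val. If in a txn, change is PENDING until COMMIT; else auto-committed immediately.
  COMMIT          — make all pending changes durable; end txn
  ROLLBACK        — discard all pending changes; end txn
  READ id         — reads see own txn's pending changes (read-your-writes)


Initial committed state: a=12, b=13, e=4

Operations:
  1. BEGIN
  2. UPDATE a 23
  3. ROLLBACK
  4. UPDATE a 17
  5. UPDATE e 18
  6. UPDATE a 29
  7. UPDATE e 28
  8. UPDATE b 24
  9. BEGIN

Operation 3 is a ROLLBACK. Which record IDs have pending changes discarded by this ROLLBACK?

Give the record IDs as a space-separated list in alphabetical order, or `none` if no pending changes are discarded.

Answer: a

Derivation:
Initial committed: {a=12, b=13, e=4}
Op 1: BEGIN: in_txn=True, pending={}
Op 2: UPDATE a=23 (pending; pending now {a=23})
Op 3: ROLLBACK: discarded pending ['a']; in_txn=False
Op 4: UPDATE a=17 (auto-commit; committed a=17)
Op 5: UPDATE e=18 (auto-commit; committed e=18)
Op 6: UPDATE a=29 (auto-commit; committed a=29)
Op 7: UPDATE e=28 (auto-commit; committed e=28)
Op 8: UPDATE b=24 (auto-commit; committed b=24)
Op 9: BEGIN: in_txn=True, pending={}
ROLLBACK at op 3 discards: ['a']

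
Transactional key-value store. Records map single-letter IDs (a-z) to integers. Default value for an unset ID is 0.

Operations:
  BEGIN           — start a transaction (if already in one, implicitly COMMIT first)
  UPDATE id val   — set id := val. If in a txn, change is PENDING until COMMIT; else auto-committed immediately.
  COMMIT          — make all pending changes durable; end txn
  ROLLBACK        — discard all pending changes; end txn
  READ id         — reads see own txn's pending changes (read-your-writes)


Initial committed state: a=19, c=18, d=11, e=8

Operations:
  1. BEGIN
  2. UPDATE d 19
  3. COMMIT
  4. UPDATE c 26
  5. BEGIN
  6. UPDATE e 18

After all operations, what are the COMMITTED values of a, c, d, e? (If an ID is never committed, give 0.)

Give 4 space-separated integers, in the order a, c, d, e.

Initial committed: {a=19, c=18, d=11, e=8}
Op 1: BEGIN: in_txn=True, pending={}
Op 2: UPDATE d=19 (pending; pending now {d=19})
Op 3: COMMIT: merged ['d'] into committed; committed now {a=19, c=18, d=19, e=8}
Op 4: UPDATE c=26 (auto-commit; committed c=26)
Op 5: BEGIN: in_txn=True, pending={}
Op 6: UPDATE e=18 (pending; pending now {e=18})
Final committed: {a=19, c=26, d=19, e=8}

Answer: 19 26 19 8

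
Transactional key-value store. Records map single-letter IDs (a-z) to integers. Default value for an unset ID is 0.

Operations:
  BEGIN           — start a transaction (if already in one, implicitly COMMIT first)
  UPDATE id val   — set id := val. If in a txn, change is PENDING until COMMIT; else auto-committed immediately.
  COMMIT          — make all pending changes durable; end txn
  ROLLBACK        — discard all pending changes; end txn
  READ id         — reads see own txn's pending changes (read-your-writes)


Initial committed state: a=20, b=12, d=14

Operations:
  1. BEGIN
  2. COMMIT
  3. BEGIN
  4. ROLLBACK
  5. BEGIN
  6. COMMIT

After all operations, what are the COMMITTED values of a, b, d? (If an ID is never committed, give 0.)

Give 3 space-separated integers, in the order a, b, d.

Answer: 20 12 14

Derivation:
Initial committed: {a=20, b=12, d=14}
Op 1: BEGIN: in_txn=True, pending={}
Op 2: COMMIT: merged [] into committed; committed now {a=20, b=12, d=14}
Op 3: BEGIN: in_txn=True, pending={}
Op 4: ROLLBACK: discarded pending []; in_txn=False
Op 5: BEGIN: in_txn=True, pending={}
Op 6: COMMIT: merged [] into committed; committed now {a=20, b=12, d=14}
Final committed: {a=20, b=12, d=14}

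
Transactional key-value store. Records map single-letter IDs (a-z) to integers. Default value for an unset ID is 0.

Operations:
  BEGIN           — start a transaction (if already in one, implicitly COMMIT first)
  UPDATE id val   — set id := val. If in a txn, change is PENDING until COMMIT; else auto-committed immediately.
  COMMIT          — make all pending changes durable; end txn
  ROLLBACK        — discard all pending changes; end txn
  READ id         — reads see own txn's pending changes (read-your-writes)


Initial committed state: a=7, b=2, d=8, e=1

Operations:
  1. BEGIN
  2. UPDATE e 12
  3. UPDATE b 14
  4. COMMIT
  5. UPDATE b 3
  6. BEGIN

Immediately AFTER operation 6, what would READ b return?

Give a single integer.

Answer: 3

Derivation:
Initial committed: {a=7, b=2, d=8, e=1}
Op 1: BEGIN: in_txn=True, pending={}
Op 2: UPDATE e=12 (pending; pending now {e=12})
Op 3: UPDATE b=14 (pending; pending now {b=14, e=12})
Op 4: COMMIT: merged ['b', 'e'] into committed; committed now {a=7, b=14, d=8, e=12}
Op 5: UPDATE b=3 (auto-commit; committed b=3)
Op 6: BEGIN: in_txn=True, pending={}
After op 6: visible(b) = 3 (pending={}, committed={a=7, b=3, d=8, e=12})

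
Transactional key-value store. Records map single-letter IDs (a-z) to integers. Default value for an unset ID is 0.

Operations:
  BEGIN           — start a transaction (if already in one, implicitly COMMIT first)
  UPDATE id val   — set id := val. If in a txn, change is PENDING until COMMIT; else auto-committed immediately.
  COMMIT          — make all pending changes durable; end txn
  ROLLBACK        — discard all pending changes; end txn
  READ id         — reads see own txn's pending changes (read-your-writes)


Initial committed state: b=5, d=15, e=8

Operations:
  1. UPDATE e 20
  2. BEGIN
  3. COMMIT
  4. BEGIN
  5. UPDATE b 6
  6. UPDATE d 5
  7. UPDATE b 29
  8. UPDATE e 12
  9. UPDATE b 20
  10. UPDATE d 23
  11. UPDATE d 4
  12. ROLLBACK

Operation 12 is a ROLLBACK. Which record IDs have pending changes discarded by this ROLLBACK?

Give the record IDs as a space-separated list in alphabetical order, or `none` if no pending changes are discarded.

Answer: b d e

Derivation:
Initial committed: {b=5, d=15, e=8}
Op 1: UPDATE e=20 (auto-commit; committed e=20)
Op 2: BEGIN: in_txn=True, pending={}
Op 3: COMMIT: merged [] into committed; committed now {b=5, d=15, e=20}
Op 4: BEGIN: in_txn=True, pending={}
Op 5: UPDATE b=6 (pending; pending now {b=6})
Op 6: UPDATE d=5 (pending; pending now {b=6, d=5})
Op 7: UPDATE b=29 (pending; pending now {b=29, d=5})
Op 8: UPDATE e=12 (pending; pending now {b=29, d=5, e=12})
Op 9: UPDATE b=20 (pending; pending now {b=20, d=5, e=12})
Op 10: UPDATE d=23 (pending; pending now {b=20, d=23, e=12})
Op 11: UPDATE d=4 (pending; pending now {b=20, d=4, e=12})
Op 12: ROLLBACK: discarded pending ['b', 'd', 'e']; in_txn=False
ROLLBACK at op 12 discards: ['b', 'd', 'e']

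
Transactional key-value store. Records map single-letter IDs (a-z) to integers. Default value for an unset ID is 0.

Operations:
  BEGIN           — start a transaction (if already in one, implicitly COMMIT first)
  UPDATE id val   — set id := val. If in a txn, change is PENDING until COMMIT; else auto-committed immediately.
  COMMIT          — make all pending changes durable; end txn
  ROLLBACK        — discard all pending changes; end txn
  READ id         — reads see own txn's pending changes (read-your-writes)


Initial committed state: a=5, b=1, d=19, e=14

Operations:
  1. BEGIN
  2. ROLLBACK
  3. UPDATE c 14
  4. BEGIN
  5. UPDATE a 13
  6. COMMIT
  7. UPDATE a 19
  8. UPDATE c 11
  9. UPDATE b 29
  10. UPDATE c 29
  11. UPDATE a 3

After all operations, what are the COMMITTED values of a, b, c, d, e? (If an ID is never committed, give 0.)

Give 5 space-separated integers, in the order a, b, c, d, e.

Answer: 3 29 29 19 14

Derivation:
Initial committed: {a=5, b=1, d=19, e=14}
Op 1: BEGIN: in_txn=True, pending={}
Op 2: ROLLBACK: discarded pending []; in_txn=False
Op 3: UPDATE c=14 (auto-commit; committed c=14)
Op 4: BEGIN: in_txn=True, pending={}
Op 5: UPDATE a=13 (pending; pending now {a=13})
Op 6: COMMIT: merged ['a'] into committed; committed now {a=13, b=1, c=14, d=19, e=14}
Op 7: UPDATE a=19 (auto-commit; committed a=19)
Op 8: UPDATE c=11 (auto-commit; committed c=11)
Op 9: UPDATE b=29 (auto-commit; committed b=29)
Op 10: UPDATE c=29 (auto-commit; committed c=29)
Op 11: UPDATE a=3 (auto-commit; committed a=3)
Final committed: {a=3, b=29, c=29, d=19, e=14}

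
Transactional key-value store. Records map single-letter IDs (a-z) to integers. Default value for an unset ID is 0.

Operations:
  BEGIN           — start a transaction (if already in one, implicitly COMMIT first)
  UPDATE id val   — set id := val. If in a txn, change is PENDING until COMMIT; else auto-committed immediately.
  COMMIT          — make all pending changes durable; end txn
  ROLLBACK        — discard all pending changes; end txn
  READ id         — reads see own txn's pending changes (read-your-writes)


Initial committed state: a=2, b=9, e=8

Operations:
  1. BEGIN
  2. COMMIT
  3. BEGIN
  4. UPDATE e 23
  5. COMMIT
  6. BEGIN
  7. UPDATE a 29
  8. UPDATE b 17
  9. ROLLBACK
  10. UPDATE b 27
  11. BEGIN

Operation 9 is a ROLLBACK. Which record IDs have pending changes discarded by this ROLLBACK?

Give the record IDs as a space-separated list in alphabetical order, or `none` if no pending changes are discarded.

Initial committed: {a=2, b=9, e=8}
Op 1: BEGIN: in_txn=True, pending={}
Op 2: COMMIT: merged [] into committed; committed now {a=2, b=9, e=8}
Op 3: BEGIN: in_txn=True, pending={}
Op 4: UPDATE e=23 (pending; pending now {e=23})
Op 5: COMMIT: merged ['e'] into committed; committed now {a=2, b=9, e=23}
Op 6: BEGIN: in_txn=True, pending={}
Op 7: UPDATE a=29 (pending; pending now {a=29})
Op 8: UPDATE b=17 (pending; pending now {a=29, b=17})
Op 9: ROLLBACK: discarded pending ['a', 'b']; in_txn=False
Op 10: UPDATE b=27 (auto-commit; committed b=27)
Op 11: BEGIN: in_txn=True, pending={}
ROLLBACK at op 9 discards: ['a', 'b']

Answer: a b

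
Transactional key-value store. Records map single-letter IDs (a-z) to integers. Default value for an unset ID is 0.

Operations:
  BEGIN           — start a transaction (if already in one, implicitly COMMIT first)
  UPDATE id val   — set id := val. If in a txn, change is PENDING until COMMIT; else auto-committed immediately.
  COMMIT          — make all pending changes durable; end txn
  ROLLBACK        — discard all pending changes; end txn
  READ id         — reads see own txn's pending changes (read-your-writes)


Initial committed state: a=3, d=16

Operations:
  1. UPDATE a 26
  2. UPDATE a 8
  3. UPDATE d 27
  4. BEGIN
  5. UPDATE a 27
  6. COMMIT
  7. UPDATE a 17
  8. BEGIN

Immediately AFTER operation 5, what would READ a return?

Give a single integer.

Answer: 27

Derivation:
Initial committed: {a=3, d=16}
Op 1: UPDATE a=26 (auto-commit; committed a=26)
Op 2: UPDATE a=8 (auto-commit; committed a=8)
Op 3: UPDATE d=27 (auto-commit; committed d=27)
Op 4: BEGIN: in_txn=True, pending={}
Op 5: UPDATE a=27 (pending; pending now {a=27})
After op 5: visible(a) = 27 (pending={a=27}, committed={a=8, d=27})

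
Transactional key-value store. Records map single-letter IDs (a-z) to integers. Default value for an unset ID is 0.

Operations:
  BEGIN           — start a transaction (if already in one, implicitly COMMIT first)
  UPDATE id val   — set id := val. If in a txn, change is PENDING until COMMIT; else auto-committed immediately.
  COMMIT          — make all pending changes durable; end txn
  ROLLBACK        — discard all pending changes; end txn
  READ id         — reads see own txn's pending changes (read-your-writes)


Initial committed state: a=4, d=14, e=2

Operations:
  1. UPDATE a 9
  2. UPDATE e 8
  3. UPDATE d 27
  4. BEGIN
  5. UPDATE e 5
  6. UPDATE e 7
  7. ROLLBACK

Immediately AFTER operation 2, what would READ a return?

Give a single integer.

Initial committed: {a=4, d=14, e=2}
Op 1: UPDATE a=9 (auto-commit; committed a=9)
Op 2: UPDATE e=8 (auto-commit; committed e=8)
After op 2: visible(a) = 9 (pending={}, committed={a=9, d=14, e=8})

Answer: 9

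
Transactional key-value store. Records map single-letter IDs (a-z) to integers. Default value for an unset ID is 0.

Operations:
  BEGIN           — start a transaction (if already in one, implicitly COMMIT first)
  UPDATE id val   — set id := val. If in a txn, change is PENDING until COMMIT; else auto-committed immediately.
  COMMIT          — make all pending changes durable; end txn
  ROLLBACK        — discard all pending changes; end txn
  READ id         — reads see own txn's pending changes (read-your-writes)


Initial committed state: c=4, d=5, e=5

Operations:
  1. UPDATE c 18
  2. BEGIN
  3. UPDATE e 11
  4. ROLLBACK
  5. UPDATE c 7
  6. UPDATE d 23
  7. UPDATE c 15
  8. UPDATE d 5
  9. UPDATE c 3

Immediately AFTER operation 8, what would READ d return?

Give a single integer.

Answer: 5

Derivation:
Initial committed: {c=4, d=5, e=5}
Op 1: UPDATE c=18 (auto-commit; committed c=18)
Op 2: BEGIN: in_txn=True, pending={}
Op 3: UPDATE e=11 (pending; pending now {e=11})
Op 4: ROLLBACK: discarded pending ['e']; in_txn=False
Op 5: UPDATE c=7 (auto-commit; committed c=7)
Op 6: UPDATE d=23 (auto-commit; committed d=23)
Op 7: UPDATE c=15 (auto-commit; committed c=15)
Op 8: UPDATE d=5 (auto-commit; committed d=5)
After op 8: visible(d) = 5 (pending={}, committed={c=15, d=5, e=5})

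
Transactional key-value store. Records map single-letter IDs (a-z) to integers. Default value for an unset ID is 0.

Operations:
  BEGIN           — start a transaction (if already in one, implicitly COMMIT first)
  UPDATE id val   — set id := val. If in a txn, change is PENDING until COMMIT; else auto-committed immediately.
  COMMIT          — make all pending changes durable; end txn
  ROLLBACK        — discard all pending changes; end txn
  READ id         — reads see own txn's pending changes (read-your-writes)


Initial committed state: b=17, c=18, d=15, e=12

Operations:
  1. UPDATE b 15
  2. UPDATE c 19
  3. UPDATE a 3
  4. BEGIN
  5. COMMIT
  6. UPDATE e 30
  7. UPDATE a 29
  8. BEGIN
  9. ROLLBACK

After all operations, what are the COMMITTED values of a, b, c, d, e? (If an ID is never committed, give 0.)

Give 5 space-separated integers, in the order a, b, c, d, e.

Answer: 29 15 19 15 30

Derivation:
Initial committed: {b=17, c=18, d=15, e=12}
Op 1: UPDATE b=15 (auto-commit; committed b=15)
Op 2: UPDATE c=19 (auto-commit; committed c=19)
Op 3: UPDATE a=3 (auto-commit; committed a=3)
Op 4: BEGIN: in_txn=True, pending={}
Op 5: COMMIT: merged [] into committed; committed now {a=3, b=15, c=19, d=15, e=12}
Op 6: UPDATE e=30 (auto-commit; committed e=30)
Op 7: UPDATE a=29 (auto-commit; committed a=29)
Op 8: BEGIN: in_txn=True, pending={}
Op 9: ROLLBACK: discarded pending []; in_txn=False
Final committed: {a=29, b=15, c=19, d=15, e=30}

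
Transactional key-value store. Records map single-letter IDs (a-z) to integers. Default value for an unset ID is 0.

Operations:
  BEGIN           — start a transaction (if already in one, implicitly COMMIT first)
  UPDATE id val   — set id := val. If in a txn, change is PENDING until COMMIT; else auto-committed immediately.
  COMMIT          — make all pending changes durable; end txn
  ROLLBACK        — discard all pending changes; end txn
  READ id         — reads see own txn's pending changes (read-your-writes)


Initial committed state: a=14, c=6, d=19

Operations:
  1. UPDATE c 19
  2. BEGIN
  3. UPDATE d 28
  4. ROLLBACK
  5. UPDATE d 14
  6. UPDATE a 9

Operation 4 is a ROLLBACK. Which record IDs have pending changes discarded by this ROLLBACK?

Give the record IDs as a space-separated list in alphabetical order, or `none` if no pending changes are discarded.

Answer: d

Derivation:
Initial committed: {a=14, c=6, d=19}
Op 1: UPDATE c=19 (auto-commit; committed c=19)
Op 2: BEGIN: in_txn=True, pending={}
Op 3: UPDATE d=28 (pending; pending now {d=28})
Op 4: ROLLBACK: discarded pending ['d']; in_txn=False
Op 5: UPDATE d=14 (auto-commit; committed d=14)
Op 6: UPDATE a=9 (auto-commit; committed a=9)
ROLLBACK at op 4 discards: ['d']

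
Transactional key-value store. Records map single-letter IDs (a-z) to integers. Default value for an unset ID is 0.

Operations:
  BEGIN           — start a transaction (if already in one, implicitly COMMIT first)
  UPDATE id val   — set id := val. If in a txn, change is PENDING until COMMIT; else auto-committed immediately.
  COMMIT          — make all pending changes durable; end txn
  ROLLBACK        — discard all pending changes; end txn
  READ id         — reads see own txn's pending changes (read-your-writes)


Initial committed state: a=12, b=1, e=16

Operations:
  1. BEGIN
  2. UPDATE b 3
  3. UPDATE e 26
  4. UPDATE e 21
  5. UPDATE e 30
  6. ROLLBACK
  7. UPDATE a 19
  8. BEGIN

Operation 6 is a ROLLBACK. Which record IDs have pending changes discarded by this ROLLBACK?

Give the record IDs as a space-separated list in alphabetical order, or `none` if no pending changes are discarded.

Initial committed: {a=12, b=1, e=16}
Op 1: BEGIN: in_txn=True, pending={}
Op 2: UPDATE b=3 (pending; pending now {b=3})
Op 3: UPDATE e=26 (pending; pending now {b=3, e=26})
Op 4: UPDATE e=21 (pending; pending now {b=3, e=21})
Op 5: UPDATE e=30 (pending; pending now {b=3, e=30})
Op 6: ROLLBACK: discarded pending ['b', 'e']; in_txn=False
Op 7: UPDATE a=19 (auto-commit; committed a=19)
Op 8: BEGIN: in_txn=True, pending={}
ROLLBACK at op 6 discards: ['b', 'e']

Answer: b e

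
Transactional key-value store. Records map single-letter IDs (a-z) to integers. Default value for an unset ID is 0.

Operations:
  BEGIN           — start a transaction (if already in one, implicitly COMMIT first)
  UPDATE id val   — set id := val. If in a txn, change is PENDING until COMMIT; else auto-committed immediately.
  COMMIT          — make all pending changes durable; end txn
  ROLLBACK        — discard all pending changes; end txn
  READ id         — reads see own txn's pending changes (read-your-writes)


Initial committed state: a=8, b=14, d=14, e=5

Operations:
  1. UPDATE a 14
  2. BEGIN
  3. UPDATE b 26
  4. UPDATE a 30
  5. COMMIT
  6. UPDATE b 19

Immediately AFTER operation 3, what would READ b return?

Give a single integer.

Initial committed: {a=8, b=14, d=14, e=5}
Op 1: UPDATE a=14 (auto-commit; committed a=14)
Op 2: BEGIN: in_txn=True, pending={}
Op 3: UPDATE b=26 (pending; pending now {b=26})
After op 3: visible(b) = 26 (pending={b=26}, committed={a=14, b=14, d=14, e=5})

Answer: 26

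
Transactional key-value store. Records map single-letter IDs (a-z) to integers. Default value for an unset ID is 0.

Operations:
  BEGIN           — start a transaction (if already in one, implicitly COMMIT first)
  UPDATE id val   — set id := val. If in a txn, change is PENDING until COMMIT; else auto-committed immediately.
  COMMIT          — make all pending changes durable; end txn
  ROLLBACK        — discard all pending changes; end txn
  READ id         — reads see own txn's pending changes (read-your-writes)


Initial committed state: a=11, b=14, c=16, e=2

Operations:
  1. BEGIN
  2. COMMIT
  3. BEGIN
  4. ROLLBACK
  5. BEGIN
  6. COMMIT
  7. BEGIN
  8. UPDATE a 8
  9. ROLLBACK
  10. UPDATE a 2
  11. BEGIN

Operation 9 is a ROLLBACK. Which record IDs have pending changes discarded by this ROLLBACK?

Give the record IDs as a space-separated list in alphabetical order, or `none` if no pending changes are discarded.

Answer: a

Derivation:
Initial committed: {a=11, b=14, c=16, e=2}
Op 1: BEGIN: in_txn=True, pending={}
Op 2: COMMIT: merged [] into committed; committed now {a=11, b=14, c=16, e=2}
Op 3: BEGIN: in_txn=True, pending={}
Op 4: ROLLBACK: discarded pending []; in_txn=False
Op 5: BEGIN: in_txn=True, pending={}
Op 6: COMMIT: merged [] into committed; committed now {a=11, b=14, c=16, e=2}
Op 7: BEGIN: in_txn=True, pending={}
Op 8: UPDATE a=8 (pending; pending now {a=8})
Op 9: ROLLBACK: discarded pending ['a']; in_txn=False
Op 10: UPDATE a=2 (auto-commit; committed a=2)
Op 11: BEGIN: in_txn=True, pending={}
ROLLBACK at op 9 discards: ['a']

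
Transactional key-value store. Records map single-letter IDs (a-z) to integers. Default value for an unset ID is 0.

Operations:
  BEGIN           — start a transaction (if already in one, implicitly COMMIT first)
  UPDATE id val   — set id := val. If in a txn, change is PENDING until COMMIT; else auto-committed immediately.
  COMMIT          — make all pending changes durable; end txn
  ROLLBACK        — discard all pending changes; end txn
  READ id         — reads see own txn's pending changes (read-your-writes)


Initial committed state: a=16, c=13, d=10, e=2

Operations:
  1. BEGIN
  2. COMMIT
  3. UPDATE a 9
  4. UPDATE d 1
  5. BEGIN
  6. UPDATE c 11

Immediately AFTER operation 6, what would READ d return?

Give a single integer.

Initial committed: {a=16, c=13, d=10, e=2}
Op 1: BEGIN: in_txn=True, pending={}
Op 2: COMMIT: merged [] into committed; committed now {a=16, c=13, d=10, e=2}
Op 3: UPDATE a=9 (auto-commit; committed a=9)
Op 4: UPDATE d=1 (auto-commit; committed d=1)
Op 5: BEGIN: in_txn=True, pending={}
Op 6: UPDATE c=11 (pending; pending now {c=11})
After op 6: visible(d) = 1 (pending={c=11}, committed={a=9, c=13, d=1, e=2})

Answer: 1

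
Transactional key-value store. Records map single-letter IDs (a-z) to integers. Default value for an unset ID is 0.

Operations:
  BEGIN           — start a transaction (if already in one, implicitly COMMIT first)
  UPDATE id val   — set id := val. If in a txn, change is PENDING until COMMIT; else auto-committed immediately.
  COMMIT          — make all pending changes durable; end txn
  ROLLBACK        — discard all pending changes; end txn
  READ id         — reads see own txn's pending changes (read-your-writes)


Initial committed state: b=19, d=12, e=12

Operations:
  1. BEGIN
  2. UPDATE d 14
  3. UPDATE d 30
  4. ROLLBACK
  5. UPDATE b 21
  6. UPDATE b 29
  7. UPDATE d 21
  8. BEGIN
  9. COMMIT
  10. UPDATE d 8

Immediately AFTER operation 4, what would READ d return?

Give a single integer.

Initial committed: {b=19, d=12, e=12}
Op 1: BEGIN: in_txn=True, pending={}
Op 2: UPDATE d=14 (pending; pending now {d=14})
Op 3: UPDATE d=30 (pending; pending now {d=30})
Op 4: ROLLBACK: discarded pending ['d']; in_txn=False
After op 4: visible(d) = 12 (pending={}, committed={b=19, d=12, e=12})

Answer: 12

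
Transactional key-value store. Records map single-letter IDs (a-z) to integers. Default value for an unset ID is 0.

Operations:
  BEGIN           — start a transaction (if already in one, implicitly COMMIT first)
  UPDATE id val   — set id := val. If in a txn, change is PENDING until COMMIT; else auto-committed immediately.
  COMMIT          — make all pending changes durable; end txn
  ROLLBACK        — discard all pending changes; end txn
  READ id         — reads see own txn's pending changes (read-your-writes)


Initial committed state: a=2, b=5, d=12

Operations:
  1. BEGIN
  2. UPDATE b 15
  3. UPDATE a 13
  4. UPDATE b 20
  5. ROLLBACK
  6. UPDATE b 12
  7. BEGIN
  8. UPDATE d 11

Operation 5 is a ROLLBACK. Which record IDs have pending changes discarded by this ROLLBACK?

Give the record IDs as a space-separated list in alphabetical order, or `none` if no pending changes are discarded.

Initial committed: {a=2, b=5, d=12}
Op 1: BEGIN: in_txn=True, pending={}
Op 2: UPDATE b=15 (pending; pending now {b=15})
Op 3: UPDATE a=13 (pending; pending now {a=13, b=15})
Op 4: UPDATE b=20 (pending; pending now {a=13, b=20})
Op 5: ROLLBACK: discarded pending ['a', 'b']; in_txn=False
Op 6: UPDATE b=12 (auto-commit; committed b=12)
Op 7: BEGIN: in_txn=True, pending={}
Op 8: UPDATE d=11 (pending; pending now {d=11})
ROLLBACK at op 5 discards: ['a', 'b']

Answer: a b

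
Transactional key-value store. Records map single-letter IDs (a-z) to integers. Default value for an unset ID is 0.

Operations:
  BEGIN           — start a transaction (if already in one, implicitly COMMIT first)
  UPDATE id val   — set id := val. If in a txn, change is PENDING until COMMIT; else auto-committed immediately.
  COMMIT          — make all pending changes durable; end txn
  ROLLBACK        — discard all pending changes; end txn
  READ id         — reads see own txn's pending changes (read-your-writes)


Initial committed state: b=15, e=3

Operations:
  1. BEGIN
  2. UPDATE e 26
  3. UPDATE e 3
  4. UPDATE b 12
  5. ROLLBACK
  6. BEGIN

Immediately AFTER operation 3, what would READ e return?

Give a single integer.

Answer: 3

Derivation:
Initial committed: {b=15, e=3}
Op 1: BEGIN: in_txn=True, pending={}
Op 2: UPDATE e=26 (pending; pending now {e=26})
Op 3: UPDATE e=3 (pending; pending now {e=3})
After op 3: visible(e) = 3 (pending={e=3}, committed={b=15, e=3})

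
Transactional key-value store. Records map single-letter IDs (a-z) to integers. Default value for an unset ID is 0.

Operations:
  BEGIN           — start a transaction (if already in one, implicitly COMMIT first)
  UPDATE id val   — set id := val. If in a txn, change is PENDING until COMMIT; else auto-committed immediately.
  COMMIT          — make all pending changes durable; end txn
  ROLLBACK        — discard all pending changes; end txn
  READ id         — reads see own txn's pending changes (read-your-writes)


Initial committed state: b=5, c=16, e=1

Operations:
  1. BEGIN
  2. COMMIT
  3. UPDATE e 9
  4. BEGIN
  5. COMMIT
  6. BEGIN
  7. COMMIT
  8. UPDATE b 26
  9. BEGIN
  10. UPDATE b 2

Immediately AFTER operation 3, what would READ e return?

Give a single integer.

Answer: 9

Derivation:
Initial committed: {b=5, c=16, e=1}
Op 1: BEGIN: in_txn=True, pending={}
Op 2: COMMIT: merged [] into committed; committed now {b=5, c=16, e=1}
Op 3: UPDATE e=9 (auto-commit; committed e=9)
After op 3: visible(e) = 9 (pending={}, committed={b=5, c=16, e=9})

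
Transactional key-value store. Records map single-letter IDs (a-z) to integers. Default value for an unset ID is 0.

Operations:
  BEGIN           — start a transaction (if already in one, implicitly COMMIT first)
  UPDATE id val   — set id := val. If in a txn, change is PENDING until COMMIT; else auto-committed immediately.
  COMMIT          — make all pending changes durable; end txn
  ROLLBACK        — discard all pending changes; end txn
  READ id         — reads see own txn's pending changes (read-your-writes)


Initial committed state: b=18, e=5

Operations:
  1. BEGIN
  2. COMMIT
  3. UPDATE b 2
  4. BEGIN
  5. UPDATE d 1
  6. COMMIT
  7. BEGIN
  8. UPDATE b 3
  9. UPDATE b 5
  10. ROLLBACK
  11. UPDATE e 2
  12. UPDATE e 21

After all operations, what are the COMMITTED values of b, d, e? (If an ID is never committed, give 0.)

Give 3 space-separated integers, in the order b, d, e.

Initial committed: {b=18, e=5}
Op 1: BEGIN: in_txn=True, pending={}
Op 2: COMMIT: merged [] into committed; committed now {b=18, e=5}
Op 3: UPDATE b=2 (auto-commit; committed b=2)
Op 4: BEGIN: in_txn=True, pending={}
Op 5: UPDATE d=1 (pending; pending now {d=1})
Op 6: COMMIT: merged ['d'] into committed; committed now {b=2, d=1, e=5}
Op 7: BEGIN: in_txn=True, pending={}
Op 8: UPDATE b=3 (pending; pending now {b=3})
Op 9: UPDATE b=5 (pending; pending now {b=5})
Op 10: ROLLBACK: discarded pending ['b']; in_txn=False
Op 11: UPDATE e=2 (auto-commit; committed e=2)
Op 12: UPDATE e=21 (auto-commit; committed e=21)
Final committed: {b=2, d=1, e=21}

Answer: 2 1 21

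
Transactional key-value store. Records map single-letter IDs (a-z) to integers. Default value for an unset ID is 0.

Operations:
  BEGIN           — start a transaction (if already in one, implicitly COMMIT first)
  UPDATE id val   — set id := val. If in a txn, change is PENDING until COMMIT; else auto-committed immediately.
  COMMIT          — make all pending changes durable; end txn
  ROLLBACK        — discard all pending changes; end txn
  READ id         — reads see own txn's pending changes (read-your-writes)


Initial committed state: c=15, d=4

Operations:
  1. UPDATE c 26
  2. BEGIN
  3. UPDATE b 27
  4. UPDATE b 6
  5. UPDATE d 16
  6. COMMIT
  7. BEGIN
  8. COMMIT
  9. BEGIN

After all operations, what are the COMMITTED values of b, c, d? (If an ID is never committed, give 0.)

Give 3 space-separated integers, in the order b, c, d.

Answer: 6 26 16

Derivation:
Initial committed: {c=15, d=4}
Op 1: UPDATE c=26 (auto-commit; committed c=26)
Op 2: BEGIN: in_txn=True, pending={}
Op 3: UPDATE b=27 (pending; pending now {b=27})
Op 4: UPDATE b=6 (pending; pending now {b=6})
Op 5: UPDATE d=16 (pending; pending now {b=6, d=16})
Op 6: COMMIT: merged ['b', 'd'] into committed; committed now {b=6, c=26, d=16}
Op 7: BEGIN: in_txn=True, pending={}
Op 8: COMMIT: merged [] into committed; committed now {b=6, c=26, d=16}
Op 9: BEGIN: in_txn=True, pending={}
Final committed: {b=6, c=26, d=16}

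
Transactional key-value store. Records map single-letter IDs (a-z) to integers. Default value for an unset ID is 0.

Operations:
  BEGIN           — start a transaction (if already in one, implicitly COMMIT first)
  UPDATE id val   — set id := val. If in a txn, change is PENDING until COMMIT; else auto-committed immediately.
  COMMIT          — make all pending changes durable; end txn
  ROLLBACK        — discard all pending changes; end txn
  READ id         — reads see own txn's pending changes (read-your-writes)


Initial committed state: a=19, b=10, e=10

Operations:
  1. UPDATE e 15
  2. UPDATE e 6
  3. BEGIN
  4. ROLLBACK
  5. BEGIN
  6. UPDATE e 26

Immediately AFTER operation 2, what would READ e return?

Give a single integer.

Initial committed: {a=19, b=10, e=10}
Op 1: UPDATE e=15 (auto-commit; committed e=15)
Op 2: UPDATE e=6 (auto-commit; committed e=6)
After op 2: visible(e) = 6 (pending={}, committed={a=19, b=10, e=6})

Answer: 6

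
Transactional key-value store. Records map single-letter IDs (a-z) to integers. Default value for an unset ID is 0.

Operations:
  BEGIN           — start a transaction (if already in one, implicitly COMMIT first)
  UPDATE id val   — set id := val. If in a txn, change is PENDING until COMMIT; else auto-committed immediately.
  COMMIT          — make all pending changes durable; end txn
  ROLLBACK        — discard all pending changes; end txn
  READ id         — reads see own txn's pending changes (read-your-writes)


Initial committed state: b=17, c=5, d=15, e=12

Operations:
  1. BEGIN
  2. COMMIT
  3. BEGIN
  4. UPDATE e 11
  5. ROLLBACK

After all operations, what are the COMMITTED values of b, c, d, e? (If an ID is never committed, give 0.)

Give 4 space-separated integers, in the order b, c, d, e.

Answer: 17 5 15 12

Derivation:
Initial committed: {b=17, c=5, d=15, e=12}
Op 1: BEGIN: in_txn=True, pending={}
Op 2: COMMIT: merged [] into committed; committed now {b=17, c=5, d=15, e=12}
Op 3: BEGIN: in_txn=True, pending={}
Op 4: UPDATE e=11 (pending; pending now {e=11})
Op 5: ROLLBACK: discarded pending ['e']; in_txn=False
Final committed: {b=17, c=5, d=15, e=12}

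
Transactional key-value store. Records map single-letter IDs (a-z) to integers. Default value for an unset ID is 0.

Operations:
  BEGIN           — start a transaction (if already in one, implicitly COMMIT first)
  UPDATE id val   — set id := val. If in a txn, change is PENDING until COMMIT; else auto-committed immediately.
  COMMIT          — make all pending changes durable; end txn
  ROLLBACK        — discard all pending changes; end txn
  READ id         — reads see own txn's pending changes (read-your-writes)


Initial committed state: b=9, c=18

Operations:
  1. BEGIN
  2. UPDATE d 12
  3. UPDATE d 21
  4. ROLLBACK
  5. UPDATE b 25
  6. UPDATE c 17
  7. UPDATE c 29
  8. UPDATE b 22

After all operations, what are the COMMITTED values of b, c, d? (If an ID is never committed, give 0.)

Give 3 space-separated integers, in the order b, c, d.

Initial committed: {b=9, c=18}
Op 1: BEGIN: in_txn=True, pending={}
Op 2: UPDATE d=12 (pending; pending now {d=12})
Op 3: UPDATE d=21 (pending; pending now {d=21})
Op 4: ROLLBACK: discarded pending ['d']; in_txn=False
Op 5: UPDATE b=25 (auto-commit; committed b=25)
Op 6: UPDATE c=17 (auto-commit; committed c=17)
Op 7: UPDATE c=29 (auto-commit; committed c=29)
Op 8: UPDATE b=22 (auto-commit; committed b=22)
Final committed: {b=22, c=29}

Answer: 22 29 0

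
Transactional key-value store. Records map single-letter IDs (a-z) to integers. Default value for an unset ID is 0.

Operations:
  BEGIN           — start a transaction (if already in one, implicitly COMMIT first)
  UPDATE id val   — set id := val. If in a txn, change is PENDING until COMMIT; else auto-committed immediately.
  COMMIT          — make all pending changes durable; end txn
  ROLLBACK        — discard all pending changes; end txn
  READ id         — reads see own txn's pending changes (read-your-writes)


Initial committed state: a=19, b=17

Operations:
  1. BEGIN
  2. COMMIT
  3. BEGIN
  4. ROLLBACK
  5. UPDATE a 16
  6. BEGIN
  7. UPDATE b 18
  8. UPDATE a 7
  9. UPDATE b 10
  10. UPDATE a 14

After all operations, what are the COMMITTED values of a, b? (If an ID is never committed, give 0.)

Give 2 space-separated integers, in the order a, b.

Answer: 16 17

Derivation:
Initial committed: {a=19, b=17}
Op 1: BEGIN: in_txn=True, pending={}
Op 2: COMMIT: merged [] into committed; committed now {a=19, b=17}
Op 3: BEGIN: in_txn=True, pending={}
Op 4: ROLLBACK: discarded pending []; in_txn=False
Op 5: UPDATE a=16 (auto-commit; committed a=16)
Op 6: BEGIN: in_txn=True, pending={}
Op 7: UPDATE b=18 (pending; pending now {b=18})
Op 8: UPDATE a=7 (pending; pending now {a=7, b=18})
Op 9: UPDATE b=10 (pending; pending now {a=7, b=10})
Op 10: UPDATE a=14 (pending; pending now {a=14, b=10})
Final committed: {a=16, b=17}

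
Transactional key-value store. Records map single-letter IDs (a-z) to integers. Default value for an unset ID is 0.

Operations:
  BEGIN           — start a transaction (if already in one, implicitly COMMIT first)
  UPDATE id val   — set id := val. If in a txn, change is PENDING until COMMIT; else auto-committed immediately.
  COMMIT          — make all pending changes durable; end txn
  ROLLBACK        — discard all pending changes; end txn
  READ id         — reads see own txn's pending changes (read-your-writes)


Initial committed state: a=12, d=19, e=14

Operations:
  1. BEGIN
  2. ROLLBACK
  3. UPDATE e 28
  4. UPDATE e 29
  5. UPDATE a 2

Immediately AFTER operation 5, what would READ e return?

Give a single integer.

Answer: 29

Derivation:
Initial committed: {a=12, d=19, e=14}
Op 1: BEGIN: in_txn=True, pending={}
Op 2: ROLLBACK: discarded pending []; in_txn=False
Op 3: UPDATE e=28 (auto-commit; committed e=28)
Op 4: UPDATE e=29 (auto-commit; committed e=29)
Op 5: UPDATE a=2 (auto-commit; committed a=2)
After op 5: visible(e) = 29 (pending={}, committed={a=2, d=19, e=29})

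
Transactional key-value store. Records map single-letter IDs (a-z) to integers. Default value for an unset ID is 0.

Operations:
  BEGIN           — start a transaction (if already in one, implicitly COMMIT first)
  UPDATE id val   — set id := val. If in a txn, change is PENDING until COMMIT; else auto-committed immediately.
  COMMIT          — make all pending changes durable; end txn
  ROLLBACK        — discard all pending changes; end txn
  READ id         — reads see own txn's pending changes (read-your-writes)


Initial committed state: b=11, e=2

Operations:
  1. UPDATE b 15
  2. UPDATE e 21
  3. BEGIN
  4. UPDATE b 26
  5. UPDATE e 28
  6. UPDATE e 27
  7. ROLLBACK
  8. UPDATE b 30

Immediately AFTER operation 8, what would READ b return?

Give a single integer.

Initial committed: {b=11, e=2}
Op 1: UPDATE b=15 (auto-commit; committed b=15)
Op 2: UPDATE e=21 (auto-commit; committed e=21)
Op 3: BEGIN: in_txn=True, pending={}
Op 4: UPDATE b=26 (pending; pending now {b=26})
Op 5: UPDATE e=28 (pending; pending now {b=26, e=28})
Op 6: UPDATE e=27 (pending; pending now {b=26, e=27})
Op 7: ROLLBACK: discarded pending ['b', 'e']; in_txn=False
Op 8: UPDATE b=30 (auto-commit; committed b=30)
After op 8: visible(b) = 30 (pending={}, committed={b=30, e=21})

Answer: 30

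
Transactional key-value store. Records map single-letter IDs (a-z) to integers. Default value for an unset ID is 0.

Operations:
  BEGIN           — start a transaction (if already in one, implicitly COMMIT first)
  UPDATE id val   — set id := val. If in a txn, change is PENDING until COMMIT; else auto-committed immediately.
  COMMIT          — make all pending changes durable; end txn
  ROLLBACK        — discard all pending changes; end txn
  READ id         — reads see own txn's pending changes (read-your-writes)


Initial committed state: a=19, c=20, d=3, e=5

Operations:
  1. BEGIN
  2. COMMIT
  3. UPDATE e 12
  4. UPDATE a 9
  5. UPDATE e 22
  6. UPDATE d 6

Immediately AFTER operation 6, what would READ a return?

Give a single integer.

Answer: 9

Derivation:
Initial committed: {a=19, c=20, d=3, e=5}
Op 1: BEGIN: in_txn=True, pending={}
Op 2: COMMIT: merged [] into committed; committed now {a=19, c=20, d=3, e=5}
Op 3: UPDATE e=12 (auto-commit; committed e=12)
Op 4: UPDATE a=9 (auto-commit; committed a=9)
Op 5: UPDATE e=22 (auto-commit; committed e=22)
Op 6: UPDATE d=6 (auto-commit; committed d=6)
After op 6: visible(a) = 9 (pending={}, committed={a=9, c=20, d=6, e=22})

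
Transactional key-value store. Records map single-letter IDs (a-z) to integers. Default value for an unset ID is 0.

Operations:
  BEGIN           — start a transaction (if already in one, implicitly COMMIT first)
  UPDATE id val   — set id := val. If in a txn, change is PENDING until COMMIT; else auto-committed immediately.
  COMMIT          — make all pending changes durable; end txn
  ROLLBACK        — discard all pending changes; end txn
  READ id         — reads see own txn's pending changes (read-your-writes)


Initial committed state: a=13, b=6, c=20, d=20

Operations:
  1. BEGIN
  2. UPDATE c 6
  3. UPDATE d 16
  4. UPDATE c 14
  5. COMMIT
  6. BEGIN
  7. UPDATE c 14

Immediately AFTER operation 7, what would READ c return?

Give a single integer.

Initial committed: {a=13, b=6, c=20, d=20}
Op 1: BEGIN: in_txn=True, pending={}
Op 2: UPDATE c=6 (pending; pending now {c=6})
Op 3: UPDATE d=16 (pending; pending now {c=6, d=16})
Op 4: UPDATE c=14 (pending; pending now {c=14, d=16})
Op 5: COMMIT: merged ['c', 'd'] into committed; committed now {a=13, b=6, c=14, d=16}
Op 6: BEGIN: in_txn=True, pending={}
Op 7: UPDATE c=14 (pending; pending now {c=14})
After op 7: visible(c) = 14 (pending={c=14}, committed={a=13, b=6, c=14, d=16})

Answer: 14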